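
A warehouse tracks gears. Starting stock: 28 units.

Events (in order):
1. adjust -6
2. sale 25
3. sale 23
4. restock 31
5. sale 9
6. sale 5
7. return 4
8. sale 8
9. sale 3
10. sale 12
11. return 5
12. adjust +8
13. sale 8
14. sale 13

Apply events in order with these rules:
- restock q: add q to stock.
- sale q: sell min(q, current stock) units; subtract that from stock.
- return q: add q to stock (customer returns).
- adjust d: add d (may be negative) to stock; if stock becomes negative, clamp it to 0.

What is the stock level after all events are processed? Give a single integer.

Processing events:
Start: stock = 28
  Event 1 (adjust -6): 28 + -6 = 22
  Event 2 (sale 25): sell min(25,22)=22. stock: 22 - 22 = 0. total_sold = 22
  Event 3 (sale 23): sell min(23,0)=0. stock: 0 - 0 = 0. total_sold = 22
  Event 4 (restock 31): 0 + 31 = 31
  Event 5 (sale 9): sell min(9,31)=9. stock: 31 - 9 = 22. total_sold = 31
  Event 6 (sale 5): sell min(5,22)=5. stock: 22 - 5 = 17. total_sold = 36
  Event 7 (return 4): 17 + 4 = 21
  Event 8 (sale 8): sell min(8,21)=8. stock: 21 - 8 = 13. total_sold = 44
  Event 9 (sale 3): sell min(3,13)=3. stock: 13 - 3 = 10. total_sold = 47
  Event 10 (sale 12): sell min(12,10)=10. stock: 10 - 10 = 0. total_sold = 57
  Event 11 (return 5): 0 + 5 = 5
  Event 12 (adjust +8): 5 + 8 = 13
  Event 13 (sale 8): sell min(8,13)=8. stock: 13 - 8 = 5. total_sold = 65
  Event 14 (sale 13): sell min(13,5)=5. stock: 5 - 5 = 0. total_sold = 70
Final: stock = 0, total_sold = 70

Answer: 0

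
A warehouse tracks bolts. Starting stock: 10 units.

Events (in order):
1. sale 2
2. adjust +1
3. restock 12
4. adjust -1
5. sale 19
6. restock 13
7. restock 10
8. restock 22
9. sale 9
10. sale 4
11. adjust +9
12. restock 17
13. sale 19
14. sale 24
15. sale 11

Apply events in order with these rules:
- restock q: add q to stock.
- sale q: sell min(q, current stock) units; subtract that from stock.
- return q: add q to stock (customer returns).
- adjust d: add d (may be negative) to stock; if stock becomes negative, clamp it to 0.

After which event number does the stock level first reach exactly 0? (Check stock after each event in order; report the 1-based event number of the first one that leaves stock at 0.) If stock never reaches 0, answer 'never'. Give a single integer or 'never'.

Processing events:
Start: stock = 10
  Event 1 (sale 2): sell min(2,10)=2. stock: 10 - 2 = 8. total_sold = 2
  Event 2 (adjust +1): 8 + 1 = 9
  Event 3 (restock 12): 9 + 12 = 21
  Event 4 (adjust -1): 21 + -1 = 20
  Event 5 (sale 19): sell min(19,20)=19. stock: 20 - 19 = 1. total_sold = 21
  Event 6 (restock 13): 1 + 13 = 14
  Event 7 (restock 10): 14 + 10 = 24
  Event 8 (restock 22): 24 + 22 = 46
  Event 9 (sale 9): sell min(9,46)=9. stock: 46 - 9 = 37. total_sold = 30
  Event 10 (sale 4): sell min(4,37)=4. stock: 37 - 4 = 33. total_sold = 34
  Event 11 (adjust +9): 33 + 9 = 42
  Event 12 (restock 17): 42 + 17 = 59
  Event 13 (sale 19): sell min(19,59)=19. stock: 59 - 19 = 40. total_sold = 53
  Event 14 (sale 24): sell min(24,40)=24. stock: 40 - 24 = 16. total_sold = 77
  Event 15 (sale 11): sell min(11,16)=11. stock: 16 - 11 = 5. total_sold = 88
Final: stock = 5, total_sold = 88

Stock never reaches 0.

Answer: never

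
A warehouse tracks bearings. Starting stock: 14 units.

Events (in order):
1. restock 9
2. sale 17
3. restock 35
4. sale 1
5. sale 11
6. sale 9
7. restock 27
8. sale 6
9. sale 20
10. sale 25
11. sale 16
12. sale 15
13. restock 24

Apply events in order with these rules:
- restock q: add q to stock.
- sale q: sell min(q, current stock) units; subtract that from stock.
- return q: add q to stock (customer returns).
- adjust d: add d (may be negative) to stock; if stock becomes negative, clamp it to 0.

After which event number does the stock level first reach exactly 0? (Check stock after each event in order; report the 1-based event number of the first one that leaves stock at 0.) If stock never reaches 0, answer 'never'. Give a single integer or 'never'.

Processing events:
Start: stock = 14
  Event 1 (restock 9): 14 + 9 = 23
  Event 2 (sale 17): sell min(17,23)=17. stock: 23 - 17 = 6. total_sold = 17
  Event 3 (restock 35): 6 + 35 = 41
  Event 4 (sale 1): sell min(1,41)=1. stock: 41 - 1 = 40. total_sold = 18
  Event 5 (sale 11): sell min(11,40)=11. stock: 40 - 11 = 29. total_sold = 29
  Event 6 (sale 9): sell min(9,29)=9. stock: 29 - 9 = 20. total_sold = 38
  Event 7 (restock 27): 20 + 27 = 47
  Event 8 (sale 6): sell min(6,47)=6. stock: 47 - 6 = 41. total_sold = 44
  Event 9 (sale 20): sell min(20,41)=20. stock: 41 - 20 = 21. total_sold = 64
  Event 10 (sale 25): sell min(25,21)=21. stock: 21 - 21 = 0. total_sold = 85
  Event 11 (sale 16): sell min(16,0)=0. stock: 0 - 0 = 0. total_sold = 85
  Event 12 (sale 15): sell min(15,0)=0. stock: 0 - 0 = 0. total_sold = 85
  Event 13 (restock 24): 0 + 24 = 24
Final: stock = 24, total_sold = 85

First zero at event 10.

Answer: 10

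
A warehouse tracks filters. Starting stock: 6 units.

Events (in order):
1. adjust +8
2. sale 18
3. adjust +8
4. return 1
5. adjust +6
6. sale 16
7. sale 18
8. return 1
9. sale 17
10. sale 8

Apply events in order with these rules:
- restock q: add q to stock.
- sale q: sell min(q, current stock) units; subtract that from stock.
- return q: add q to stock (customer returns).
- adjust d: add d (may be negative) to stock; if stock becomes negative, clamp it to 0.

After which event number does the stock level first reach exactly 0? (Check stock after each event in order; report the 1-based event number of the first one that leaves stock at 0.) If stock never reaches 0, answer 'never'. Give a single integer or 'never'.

Answer: 2

Derivation:
Processing events:
Start: stock = 6
  Event 1 (adjust +8): 6 + 8 = 14
  Event 2 (sale 18): sell min(18,14)=14. stock: 14 - 14 = 0. total_sold = 14
  Event 3 (adjust +8): 0 + 8 = 8
  Event 4 (return 1): 8 + 1 = 9
  Event 5 (adjust +6): 9 + 6 = 15
  Event 6 (sale 16): sell min(16,15)=15. stock: 15 - 15 = 0. total_sold = 29
  Event 7 (sale 18): sell min(18,0)=0. stock: 0 - 0 = 0. total_sold = 29
  Event 8 (return 1): 0 + 1 = 1
  Event 9 (sale 17): sell min(17,1)=1. stock: 1 - 1 = 0. total_sold = 30
  Event 10 (sale 8): sell min(8,0)=0. stock: 0 - 0 = 0. total_sold = 30
Final: stock = 0, total_sold = 30

First zero at event 2.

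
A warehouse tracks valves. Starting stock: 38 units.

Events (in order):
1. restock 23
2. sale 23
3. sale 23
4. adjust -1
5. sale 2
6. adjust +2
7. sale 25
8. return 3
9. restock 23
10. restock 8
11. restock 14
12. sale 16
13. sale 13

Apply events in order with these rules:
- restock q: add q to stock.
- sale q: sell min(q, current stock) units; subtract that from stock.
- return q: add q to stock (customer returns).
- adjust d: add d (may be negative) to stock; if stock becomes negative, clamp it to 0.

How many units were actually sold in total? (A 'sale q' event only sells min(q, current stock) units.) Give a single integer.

Answer: 91

Derivation:
Processing events:
Start: stock = 38
  Event 1 (restock 23): 38 + 23 = 61
  Event 2 (sale 23): sell min(23,61)=23. stock: 61 - 23 = 38. total_sold = 23
  Event 3 (sale 23): sell min(23,38)=23. stock: 38 - 23 = 15. total_sold = 46
  Event 4 (adjust -1): 15 + -1 = 14
  Event 5 (sale 2): sell min(2,14)=2. stock: 14 - 2 = 12. total_sold = 48
  Event 6 (adjust +2): 12 + 2 = 14
  Event 7 (sale 25): sell min(25,14)=14. stock: 14 - 14 = 0. total_sold = 62
  Event 8 (return 3): 0 + 3 = 3
  Event 9 (restock 23): 3 + 23 = 26
  Event 10 (restock 8): 26 + 8 = 34
  Event 11 (restock 14): 34 + 14 = 48
  Event 12 (sale 16): sell min(16,48)=16. stock: 48 - 16 = 32. total_sold = 78
  Event 13 (sale 13): sell min(13,32)=13. stock: 32 - 13 = 19. total_sold = 91
Final: stock = 19, total_sold = 91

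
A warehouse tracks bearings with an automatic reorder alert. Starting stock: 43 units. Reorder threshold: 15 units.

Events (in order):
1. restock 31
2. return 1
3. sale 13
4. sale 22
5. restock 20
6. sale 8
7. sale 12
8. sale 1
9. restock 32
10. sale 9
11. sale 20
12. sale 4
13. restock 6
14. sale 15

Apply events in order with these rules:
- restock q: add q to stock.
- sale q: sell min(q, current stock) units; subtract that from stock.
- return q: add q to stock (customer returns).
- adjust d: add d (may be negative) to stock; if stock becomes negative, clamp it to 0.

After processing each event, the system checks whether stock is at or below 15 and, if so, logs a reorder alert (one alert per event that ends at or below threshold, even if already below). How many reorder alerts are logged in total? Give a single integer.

Answer: 0

Derivation:
Processing events:
Start: stock = 43
  Event 1 (restock 31): 43 + 31 = 74
  Event 2 (return 1): 74 + 1 = 75
  Event 3 (sale 13): sell min(13,75)=13. stock: 75 - 13 = 62. total_sold = 13
  Event 4 (sale 22): sell min(22,62)=22. stock: 62 - 22 = 40. total_sold = 35
  Event 5 (restock 20): 40 + 20 = 60
  Event 6 (sale 8): sell min(8,60)=8. stock: 60 - 8 = 52. total_sold = 43
  Event 7 (sale 12): sell min(12,52)=12. stock: 52 - 12 = 40. total_sold = 55
  Event 8 (sale 1): sell min(1,40)=1. stock: 40 - 1 = 39. total_sold = 56
  Event 9 (restock 32): 39 + 32 = 71
  Event 10 (sale 9): sell min(9,71)=9. stock: 71 - 9 = 62. total_sold = 65
  Event 11 (sale 20): sell min(20,62)=20. stock: 62 - 20 = 42. total_sold = 85
  Event 12 (sale 4): sell min(4,42)=4. stock: 42 - 4 = 38. total_sold = 89
  Event 13 (restock 6): 38 + 6 = 44
  Event 14 (sale 15): sell min(15,44)=15. stock: 44 - 15 = 29. total_sold = 104
Final: stock = 29, total_sold = 104

Checking against threshold 15:
  After event 1: stock=74 > 15
  After event 2: stock=75 > 15
  After event 3: stock=62 > 15
  After event 4: stock=40 > 15
  After event 5: stock=60 > 15
  After event 6: stock=52 > 15
  After event 7: stock=40 > 15
  After event 8: stock=39 > 15
  After event 9: stock=71 > 15
  After event 10: stock=62 > 15
  After event 11: stock=42 > 15
  After event 12: stock=38 > 15
  After event 13: stock=44 > 15
  After event 14: stock=29 > 15
Alert events: []. Count = 0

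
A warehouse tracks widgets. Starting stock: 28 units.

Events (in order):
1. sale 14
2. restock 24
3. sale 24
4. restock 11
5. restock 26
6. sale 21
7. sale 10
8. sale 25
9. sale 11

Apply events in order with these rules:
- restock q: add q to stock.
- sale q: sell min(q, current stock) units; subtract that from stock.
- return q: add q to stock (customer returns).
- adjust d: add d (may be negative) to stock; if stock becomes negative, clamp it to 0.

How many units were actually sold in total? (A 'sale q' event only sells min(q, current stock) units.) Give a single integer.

Answer: 89

Derivation:
Processing events:
Start: stock = 28
  Event 1 (sale 14): sell min(14,28)=14. stock: 28 - 14 = 14. total_sold = 14
  Event 2 (restock 24): 14 + 24 = 38
  Event 3 (sale 24): sell min(24,38)=24. stock: 38 - 24 = 14. total_sold = 38
  Event 4 (restock 11): 14 + 11 = 25
  Event 5 (restock 26): 25 + 26 = 51
  Event 6 (sale 21): sell min(21,51)=21. stock: 51 - 21 = 30. total_sold = 59
  Event 7 (sale 10): sell min(10,30)=10. stock: 30 - 10 = 20. total_sold = 69
  Event 8 (sale 25): sell min(25,20)=20. stock: 20 - 20 = 0. total_sold = 89
  Event 9 (sale 11): sell min(11,0)=0. stock: 0 - 0 = 0. total_sold = 89
Final: stock = 0, total_sold = 89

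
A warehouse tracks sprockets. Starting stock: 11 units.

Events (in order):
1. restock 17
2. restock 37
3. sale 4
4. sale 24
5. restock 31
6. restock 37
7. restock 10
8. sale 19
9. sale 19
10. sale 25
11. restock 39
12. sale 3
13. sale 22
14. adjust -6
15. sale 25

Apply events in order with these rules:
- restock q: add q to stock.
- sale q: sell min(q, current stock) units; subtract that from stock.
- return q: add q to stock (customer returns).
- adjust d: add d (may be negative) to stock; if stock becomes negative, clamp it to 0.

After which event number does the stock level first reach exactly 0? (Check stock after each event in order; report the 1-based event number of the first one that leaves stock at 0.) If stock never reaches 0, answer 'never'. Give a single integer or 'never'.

Processing events:
Start: stock = 11
  Event 1 (restock 17): 11 + 17 = 28
  Event 2 (restock 37): 28 + 37 = 65
  Event 3 (sale 4): sell min(4,65)=4. stock: 65 - 4 = 61. total_sold = 4
  Event 4 (sale 24): sell min(24,61)=24. stock: 61 - 24 = 37. total_sold = 28
  Event 5 (restock 31): 37 + 31 = 68
  Event 6 (restock 37): 68 + 37 = 105
  Event 7 (restock 10): 105 + 10 = 115
  Event 8 (sale 19): sell min(19,115)=19. stock: 115 - 19 = 96. total_sold = 47
  Event 9 (sale 19): sell min(19,96)=19. stock: 96 - 19 = 77. total_sold = 66
  Event 10 (sale 25): sell min(25,77)=25. stock: 77 - 25 = 52. total_sold = 91
  Event 11 (restock 39): 52 + 39 = 91
  Event 12 (sale 3): sell min(3,91)=3. stock: 91 - 3 = 88. total_sold = 94
  Event 13 (sale 22): sell min(22,88)=22. stock: 88 - 22 = 66. total_sold = 116
  Event 14 (adjust -6): 66 + -6 = 60
  Event 15 (sale 25): sell min(25,60)=25. stock: 60 - 25 = 35. total_sold = 141
Final: stock = 35, total_sold = 141

Stock never reaches 0.

Answer: never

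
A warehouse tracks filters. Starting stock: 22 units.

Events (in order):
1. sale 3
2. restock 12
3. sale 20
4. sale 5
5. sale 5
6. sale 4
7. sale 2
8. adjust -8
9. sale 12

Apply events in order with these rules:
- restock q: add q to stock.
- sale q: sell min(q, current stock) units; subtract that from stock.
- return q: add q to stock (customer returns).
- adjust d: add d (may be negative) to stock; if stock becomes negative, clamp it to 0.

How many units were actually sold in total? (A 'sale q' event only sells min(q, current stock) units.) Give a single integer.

Processing events:
Start: stock = 22
  Event 1 (sale 3): sell min(3,22)=3. stock: 22 - 3 = 19. total_sold = 3
  Event 2 (restock 12): 19 + 12 = 31
  Event 3 (sale 20): sell min(20,31)=20. stock: 31 - 20 = 11. total_sold = 23
  Event 4 (sale 5): sell min(5,11)=5. stock: 11 - 5 = 6. total_sold = 28
  Event 5 (sale 5): sell min(5,6)=5. stock: 6 - 5 = 1. total_sold = 33
  Event 6 (sale 4): sell min(4,1)=1. stock: 1 - 1 = 0. total_sold = 34
  Event 7 (sale 2): sell min(2,0)=0. stock: 0 - 0 = 0. total_sold = 34
  Event 8 (adjust -8): 0 + -8 = 0 (clamped to 0)
  Event 9 (sale 12): sell min(12,0)=0. stock: 0 - 0 = 0. total_sold = 34
Final: stock = 0, total_sold = 34

Answer: 34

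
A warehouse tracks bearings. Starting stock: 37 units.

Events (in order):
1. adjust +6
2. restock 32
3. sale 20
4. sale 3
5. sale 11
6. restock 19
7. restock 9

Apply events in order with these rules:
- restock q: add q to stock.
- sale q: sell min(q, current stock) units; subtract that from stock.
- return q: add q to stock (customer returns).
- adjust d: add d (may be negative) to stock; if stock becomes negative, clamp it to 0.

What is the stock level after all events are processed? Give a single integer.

Answer: 69

Derivation:
Processing events:
Start: stock = 37
  Event 1 (adjust +6): 37 + 6 = 43
  Event 2 (restock 32): 43 + 32 = 75
  Event 3 (sale 20): sell min(20,75)=20. stock: 75 - 20 = 55. total_sold = 20
  Event 4 (sale 3): sell min(3,55)=3. stock: 55 - 3 = 52. total_sold = 23
  Event 5 (sale 11): sell min(11,52)=11. stock: 52 - 11 = 41. total_sold = 34
  Event 6 (restock 19): 41 + 19 = 60
  Event 7 (restock 9): 60 + 9 = 69
Final: stock = 69, total_sold = 34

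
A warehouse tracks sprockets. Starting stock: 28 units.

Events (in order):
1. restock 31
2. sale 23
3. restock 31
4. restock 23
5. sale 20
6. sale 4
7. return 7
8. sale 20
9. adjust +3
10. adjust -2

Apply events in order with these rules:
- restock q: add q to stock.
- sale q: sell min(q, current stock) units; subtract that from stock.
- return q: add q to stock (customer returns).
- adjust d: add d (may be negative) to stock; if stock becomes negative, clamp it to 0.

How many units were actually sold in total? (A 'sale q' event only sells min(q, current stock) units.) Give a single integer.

Processing events:
Start: stock = 28
  Event 1 (restock 31): 28 + 31 = 59
  Event 2 (sale 23): sell min(23,59)=23. stock: 59 - 23 = 36. total_sold = 23
  Event 3 (restock 31): 36 + 31 = 67
  Event 4 (restock 23): 67 + 23 = 90
  Event 5 (sale 20): sell min(20,90)=20. stock: 90 - 20 = 70. total_sold = 43
  Event 6 (sale 4): sell min(4,70)=4. stock: 70 - 4 = 66. total_sold = 47
  Event 7 (return 7): 66 + 7 = 73
  Event 8 (sale 20): sell min(20,73)=20. stock: 73 - 20 = 53. total_sold = 67
  Event 9 (adjust +3): 53 + 3 = 56
  Event 10 (adjust -2): 56 + -2 = 54
Final: stock = 54, total_sold = 67

Answer: 67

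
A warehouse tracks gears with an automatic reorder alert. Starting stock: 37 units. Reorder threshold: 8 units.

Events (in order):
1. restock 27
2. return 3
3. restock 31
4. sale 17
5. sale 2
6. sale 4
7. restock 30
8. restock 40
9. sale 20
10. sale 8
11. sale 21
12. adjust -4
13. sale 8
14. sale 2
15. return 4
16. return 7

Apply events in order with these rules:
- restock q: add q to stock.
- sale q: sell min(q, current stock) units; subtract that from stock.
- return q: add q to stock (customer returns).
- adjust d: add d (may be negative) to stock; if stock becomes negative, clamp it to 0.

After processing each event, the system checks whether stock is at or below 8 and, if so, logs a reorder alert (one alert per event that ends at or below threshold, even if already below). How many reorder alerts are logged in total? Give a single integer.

Processing events:
Start: stock = 37
  Event 1 (restock 27): 37 + 27 = 64
  Event 2 (return 3): 64 + 3 = 67
  Event 3 (restock 31): 67 + 31 = 98
  Event 4 (sale 17): sell min(17,98)=17. stock: 98 - 17 = 81. total_sold = 17
  Event 5 (sale 2): sell min(2,81)=2. stock: 81 - 2 = 79. total_sold = 19
  Event 6 (sale 4): sell min(4,79)=4. stock: 79 - 4 = 75. total_sold = 23
  Event 7 (restock 30): 75 + 30 = 105
  Event 8 (restock 40): 105 + 40 = 145
  Event 9 (sale 20): sell min(20,145)=20. stock: 145 - 20 = 125. total_sold = 43
  Event 10 (sale 8): sell min(8,125)=8. stock: 125 - 8 = 117. total_sold = 51
  Event 11 (sale 21): sell min(21,117)=21. stock: 117 - 21 = 96. total_sold = 72
  Event 12 (adjust -4): 96 + -4 = 92
  Event 13 (sale 8): sell min(8,92)=8. stock: 92 - 8 = 84. total_sold = 80
  Event 14 (sale 2): sell min(2,84)=2. stock: 84 - 2 = 82. total_sold = 82
  Event 15 (return 4): 82 + 4 = 86
  Event 16 (return 7): 86 + 7 = 93
Final: stock = 93, total_sold = 82

Checking against threshold 8:
  After event 1: stock=64 > 8
  After event 2: stock=67 > 8
  After event 3: stock=98 > 8
  After event 4: stock=81 > 8
  After event 5: stock=79 > 8
  After event 6: stock=75 > 8
  After event 7: stock=105 > 8
  After event 8: stock=145 > 8
  After event 9: stock=125 > 8
  After event 10: stock=117 > 8
  After event 11: stock=96 > 8
  After event 12: stock=92 > 8
  After event 13: stock=84 > 8
  After event 14: stock=82 > 8
  After event 15: stock=86 > 8
  After event 16: stock=93 > 8
Alert events: []. Count = 0

Answer: 0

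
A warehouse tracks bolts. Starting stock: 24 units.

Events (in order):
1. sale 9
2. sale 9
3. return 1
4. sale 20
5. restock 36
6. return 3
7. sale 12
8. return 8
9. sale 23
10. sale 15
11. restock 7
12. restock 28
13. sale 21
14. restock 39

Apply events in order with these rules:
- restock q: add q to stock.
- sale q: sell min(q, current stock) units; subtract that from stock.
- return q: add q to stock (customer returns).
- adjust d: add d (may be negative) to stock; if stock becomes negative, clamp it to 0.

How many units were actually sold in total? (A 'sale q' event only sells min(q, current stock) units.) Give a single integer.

Processing events:
Start: stock = 24
  Event 1 (sale 9): sell min(9,24)=9. stock: 24 - 9 = 15. total_sold = 9
  Event 2 (sale 9): sell min(9,15)=9. stock: 15 - 9 = 6. total_sold = 18
  Event 3 (return 1): 6 + 1 = 7
  Event 4 (sale 20): sell min(20,7)=7. stock: 7 - 7 = 0. total_sold = 25
  Event 5 (restock 36): 0 + 36 = 36
  Event 6 (return 3): 36 + 3 = 39
  Event 7 (sale 12): sell min(12,39)=12. stock: 39 - 12 = 27. total_sold = 37
  Event 8 (return 8): 27 + 8 = 35
  Event 9 (sale 23): sell min(23,35)=23. stock: 35 - 23 = 12. total_sold = 60
  Event 10 (sale 15): sell min(15,12)=12. stock: 12 - 12 = 0. total_sold = 72
  Event 11 (restock 7): 0 + 7 = 7
  Event 12 (restock 28): 7 + 28 = 35
  Event 13 (sale 21): sell min(21,35)=21. stock: 35 - 21 = 14. total_sold = 93
  Event 14 (restock 39): 14 + 39 = 53
Final: stock = 53, total_sold = 93

Answer: 93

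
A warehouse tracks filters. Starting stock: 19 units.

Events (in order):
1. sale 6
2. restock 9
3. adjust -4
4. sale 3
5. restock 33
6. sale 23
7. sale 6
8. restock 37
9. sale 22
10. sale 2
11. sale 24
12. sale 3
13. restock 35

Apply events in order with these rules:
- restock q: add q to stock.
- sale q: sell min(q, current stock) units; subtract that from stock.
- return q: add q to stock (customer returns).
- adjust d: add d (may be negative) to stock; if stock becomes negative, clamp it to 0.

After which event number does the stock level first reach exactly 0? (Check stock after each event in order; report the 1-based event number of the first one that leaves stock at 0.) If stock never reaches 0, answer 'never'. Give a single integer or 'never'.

Processing events:
Start: stock = 19
  Event 1 (sale 6): sell min(6,19)=6. stock: 19 - 6 = 13. total_sold = 6
  Event 2 (restock 9): 13 + 9 = 22
  Event 3 (adjust -4): 22 + -4 = 18
  Event 4 (sale 3): sell min(3,18)=3. stock: 18 - 3 = 15. total_sold = 9
  Event 5 (restock 33): 15 + 33 = 48
  Event 6 (sale 23): sell min(23,48)=23. stock: 48 - 23 = 25. total_sold = 32
  Event 7 (sale 6): sell min(6,25)=6. stock: 25 - 6 = 19. total_sold = 38
  Event 8 (restock 37): 19 + 37 = 56
  Event 9 (sale 22): sell min(22,56)=22. stock: 56 - 22 = 34. total_sold = 60
  Event 10 (sale 2): sell min(2,34)=2. stock: 34 - 2 = 32. total_sold = 62
  Event 11 (sale 24): sell min(24,32)=24. stock: 32 - 24 = 8. total_sold = 86
  Event 12 (sale 3): sell min(3,8)=3. stock: 8 - 3 = 5. total_sold = 89
  Event 13 (restock 35): 5 + 35 = 40
Final: stock = 40, total_sold = 89

Stock never reaches 0.

Answer: never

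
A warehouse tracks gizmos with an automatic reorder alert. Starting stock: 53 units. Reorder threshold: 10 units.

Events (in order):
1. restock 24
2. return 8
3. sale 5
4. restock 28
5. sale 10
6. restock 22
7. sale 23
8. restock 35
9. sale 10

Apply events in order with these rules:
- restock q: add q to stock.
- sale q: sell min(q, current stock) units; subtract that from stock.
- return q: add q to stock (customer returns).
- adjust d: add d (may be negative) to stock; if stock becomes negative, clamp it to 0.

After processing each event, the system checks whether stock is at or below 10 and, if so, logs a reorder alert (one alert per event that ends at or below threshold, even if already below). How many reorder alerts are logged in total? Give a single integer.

Processing events:
Start: stock = 53
  Event 1 (restock 24): 53 + 24 = 77
  Event 2 (return 8): 77 + 8 = 85
  Event 3 (sale 5): sell min(5,85)=5. stock: 85 - 5 = 80. total_sold = 5
  Event 4 (restock 28): 80 + 28 = 108
  Event 5 (sale 10): sell min(10,108)=10. stock: 108 - 10 = 98. total_sold = 15
  Event 6 (restock 22): 98 + 22 = 120
  Event 7 (sale 23): sell min(23,120)=23. stock: 120 - 23 = 97. total_sold = 38
  Event 8 (restock 35): 97 + 35 = 132
  Event 9 (sale 10): sell min(10,132)=10. stock: 132 - 10 = 122. total_sold = 48
Final: stock = 122, total_sold = 48

Checking against threshold 10:
  After event 1: stock=77 > 10
  After event 2: stock=85 > 10
  After event 3: stock=80 > 10
  After event 4: stock=108 > 10
  After event 5: stock=98 > 10
  After event 6: stock=120 > 10
  After event 7: stock=97 > 10
  After event 8: stock=132 > 10
  After event 9: stock=122 > 10
Alert events: []. Count = 0

Answer: 0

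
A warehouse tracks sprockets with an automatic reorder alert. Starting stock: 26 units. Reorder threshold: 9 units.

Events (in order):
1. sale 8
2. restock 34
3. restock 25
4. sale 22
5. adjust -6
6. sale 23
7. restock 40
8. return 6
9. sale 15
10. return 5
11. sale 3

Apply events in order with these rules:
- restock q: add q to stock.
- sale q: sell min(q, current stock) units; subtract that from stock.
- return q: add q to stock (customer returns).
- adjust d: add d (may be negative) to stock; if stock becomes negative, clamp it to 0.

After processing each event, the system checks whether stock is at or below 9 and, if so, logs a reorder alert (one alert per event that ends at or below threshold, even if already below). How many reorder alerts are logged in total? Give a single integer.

Processing events:
Start: stock = 26
  Event 1 (sale 8): sell min(8,26)=8. stock: 26 - 8 = 18. total_sold = 8
  Event 2 (restock 34): 18 + 34 = 52
  Event 3 (restock 25): 52 + 25 = 77
  Event 4 (sale 22): sell min(22,77)=22. stock: 77 - 22 = 55. total_sold = 30
  Event 5 (adjust -6): 55 + -6 = 49
  Event 6 (sale 23): sell min(23,49)=23. stock: 49 - 23 = 26. total_sold = 53
  Event 7 (restock 40): 26 + 40 = 66
  Event 8 (return 6): 66 + 6 = 72
  Event 9 (sale 15): sell min(15,72)=15. stock: 72 - 15 = 57. total_sold = 68
  Event 10 (return 5): 57 + 5 = 62
  Event 11 (sale 3): sell min(3,62)=3. stock: 62 - 3 = 59. total_sold = 71
Final: stock = 59, total_sold = 71

Checking against threshold 9:
  After event 1: stock=18 > 9
  After event 2: stock=52 > 9
  After event 3: stock=77 > 9
  After event 4: stock=55 > 9
  After event 5: stock=49 > 9
  After event 6: stock=26 > 9
  After event 7: stock=66 > 9
  After event 8: stock=72 > 9
  After event 9: stock=57 > 9
  After event 10: stock=62 > 9
  After event 11: stock=59 > 9
Alert events: []. Count = 0

Answer: 0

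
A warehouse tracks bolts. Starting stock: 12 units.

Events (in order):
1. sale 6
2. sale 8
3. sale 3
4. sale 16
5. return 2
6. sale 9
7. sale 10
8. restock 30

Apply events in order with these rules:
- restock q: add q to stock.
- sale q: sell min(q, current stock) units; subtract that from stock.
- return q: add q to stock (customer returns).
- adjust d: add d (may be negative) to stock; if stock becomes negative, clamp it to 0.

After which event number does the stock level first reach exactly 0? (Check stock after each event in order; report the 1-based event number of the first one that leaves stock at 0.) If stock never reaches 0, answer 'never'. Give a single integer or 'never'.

Processing events:
Start: stock = 12
  Event 1 (sale 6): sell min(6,12)=6. stock: 12 - 6 = 6. total_sold = 6
  Event 2 (sale 8): sell min(8,6)=6. stock: 6 - 6 = 0. total_sold = 12
  Event 3 (sale 3): sell min(3,0)=0. stock: 0 - 0 = 0. total_sold = 12
  Event 4 (sale 16): sell min(16,0)=0. stock: 0 - 0 = 0. total_sold = 12
  Event 5 (return 2): 0 + 2 = 2
  Event 6 (sale 9): sell min(9,2)=2. stock: 2 - 2 = 0. total_sold = 14
  Event 7 (sale 10): sell min(10,0)=0. stock: 0 - 0 = 0. total_sold = 14
  Event 8 (restock 30): 0 + 30 = 30
Final: stock = 30, total_sold = 14

First zero at event 2.

Answer: 2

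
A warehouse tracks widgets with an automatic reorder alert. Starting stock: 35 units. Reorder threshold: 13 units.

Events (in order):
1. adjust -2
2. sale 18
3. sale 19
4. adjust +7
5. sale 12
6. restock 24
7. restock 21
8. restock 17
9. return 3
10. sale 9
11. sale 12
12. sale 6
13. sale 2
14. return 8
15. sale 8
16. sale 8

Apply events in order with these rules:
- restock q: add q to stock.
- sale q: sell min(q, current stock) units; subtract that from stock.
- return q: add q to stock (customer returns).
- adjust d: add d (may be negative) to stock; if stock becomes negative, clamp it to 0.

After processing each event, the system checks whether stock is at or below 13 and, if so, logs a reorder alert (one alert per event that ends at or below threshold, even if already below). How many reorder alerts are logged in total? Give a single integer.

Answer: 3

Derivation:
Processing events:
Start: stock = 35
  Event 1 (adjust -2): 35 + -2 = 33
  Event 2 (sale 18): sell min(18,33)=18. stock: 33 - 18 = 15. total_sold = 18
  Event 3 (sale 19): sell min(19,15)=15. stock: 15 - 15 = 0. total_sold = 33
  Event 4 (adjust +7): 0 + 7 = 7
  Event 5 (sale 12): sell min(12,7)=7. stock: 7 - 7 = 0. total_sold = 40
  Event 6 (restock 24): 0 + 24 = 24
  Event 7 (restock 21): 24 + 21 = 45
  Event 8 (restock 17): 45 + 17 = 62
  Event 9 (return 3): 62 + 3 = 65
  Event 10 (sale 9): sell min(9,65)=9. stock: 65 - 9 = 56. total_sold = 49
  Event 11 (sale 12): sell min(12,56)=12. stock: 56 - 12 = 44. total_sold = 61
  Event 12 (sale 6): sell min(6,44)=6. stock: 44 - 6 = 38. total_sold = 67
  Event 13 (sale 2): sell min(2,38)=2. stock: 38 - 2 = 36. total_sold = 69
  Event 14 (return 8): 36 + 8 = 44
  Event 15 (sale 8): sell min(8,44)=8. stock: 44 - 8 = 36. total_sold = 77
  Event 16 (sale 8): sell min(8,36)=8. stock: 36 - 8 = 28. total_sold = 85
Final: stock = 28, total_sold = 85

Checking against threshold 13:
  After event 1: stock=33 > 13
  After event 2: stock=15 > 13
  After event 3: stock=0 <= 13 -> ALERT
  After event 4: stock=7 <= 13 -> ALERT
  After event 5: stock=0 <= 13 -> ALERT
  After event 6: stock=24 > 13
  After event 7: stock=45 > 13
  After event 8: stock=62 > 13
  After event 9: stock=65 > 13
  After event 10: stock=56 > 13
  After event 11: stock=44 > 13
  After event 12: stock=38 > 13
  After event 13: stock=36 > 13
  After event 14: stock=44 > 13
  After event 15: stock=36 > 13
  After event 16: stock=28 > 13
Alert events: [3, 4, 5]. Count = 3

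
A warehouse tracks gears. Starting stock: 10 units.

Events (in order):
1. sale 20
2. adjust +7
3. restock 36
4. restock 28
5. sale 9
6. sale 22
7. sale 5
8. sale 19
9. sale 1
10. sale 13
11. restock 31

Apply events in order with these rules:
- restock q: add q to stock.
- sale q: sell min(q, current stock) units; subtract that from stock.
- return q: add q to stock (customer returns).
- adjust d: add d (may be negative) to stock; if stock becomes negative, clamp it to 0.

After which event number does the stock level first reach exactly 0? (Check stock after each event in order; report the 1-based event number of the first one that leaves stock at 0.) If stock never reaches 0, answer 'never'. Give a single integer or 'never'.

Answer: 1

Derivation:
Processing events:
Start: stock = 10
  Event 1 (sale 20): sell min(20,10)=10. stock: 10 - 10 = 0. total_sold = 10
  Event 2 (adjust +7): 0 + 7 = 7
  Event 3 (restock 36): 7 + 36 = 43
  Event 4 (restock 28): 43 + 28 = 71
  Event 5 (sale 9): sell min(9,71)=9. stock: 71 - 9 = 62. total_sold = 19
  Event 6 (sale 22): sell min(22,62)=22. stock: 62 - 22 = 40. total_sold = 41
  Event 7 (sale 5): sell min(5,40)=5. stock: 40 - 5 = 35. total_sold = 46
  Event 8 (sale 19): sell min(19,35)=19. stock: 35 - 19 = 16. total_sold = 65
  Event 9 (sale 1): sell min(1,16)=1. stock: 16 - 1 = 15. total_sold = 66
  Event 10 (sale 13): sell min(13,15)=13. stock: 15 - 13 = 2. total_sold = 79
  Event 11 (restock 31): 2 + 31 = 33
Final: stock = 33, total_sold = 79

First zero at event 1.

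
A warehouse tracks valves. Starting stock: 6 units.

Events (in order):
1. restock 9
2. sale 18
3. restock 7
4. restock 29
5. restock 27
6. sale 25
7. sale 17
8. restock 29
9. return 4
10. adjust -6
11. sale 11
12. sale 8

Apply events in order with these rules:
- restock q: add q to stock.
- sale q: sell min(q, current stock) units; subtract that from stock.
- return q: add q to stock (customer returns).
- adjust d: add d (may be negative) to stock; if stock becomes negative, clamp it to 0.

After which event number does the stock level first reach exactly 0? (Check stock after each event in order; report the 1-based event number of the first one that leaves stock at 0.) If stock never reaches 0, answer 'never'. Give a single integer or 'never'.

Answer: 2

Derivation:
Processing events:
Start: stock = 6
  Event 1 (restock 9): 6 + 9 = 15
  Event 2 (sale 18): sell min(18,15)=15. stock: 15 - 15 = 0. total_sold = 15
  Event 3 (restock 7): 0 + 7 = 7
  Event 4 (restock 29): 7 + 29 = 36
  Event 5 (restock 27): 36 + 27 = 63
  Event 6 (sale 25): sell min(25,63)=25. stock: 63 - 25 = 38. total_sold = 40
  Event 7 (sale 17): sell min(17,38)=17. stock: 38 - 17 = 21. total_sold = 57
  Event 8 (restock 29): 21 + 29 = 50
  Event 9 (return 4): 50 + 4 = 54
  Event 10 (adjust -6): 54 + -6 = 48
  Event 11 (sale 11): sell min(11,48)=11. stock: 48 - 11 = 37. total_sold = 68
  Event 12 (sale 8): sell min(8,37)=8. stock: 37 - 8 = 29. total_sold = 76
Final: stock = 29, total_sold = 76

First zero at event 2.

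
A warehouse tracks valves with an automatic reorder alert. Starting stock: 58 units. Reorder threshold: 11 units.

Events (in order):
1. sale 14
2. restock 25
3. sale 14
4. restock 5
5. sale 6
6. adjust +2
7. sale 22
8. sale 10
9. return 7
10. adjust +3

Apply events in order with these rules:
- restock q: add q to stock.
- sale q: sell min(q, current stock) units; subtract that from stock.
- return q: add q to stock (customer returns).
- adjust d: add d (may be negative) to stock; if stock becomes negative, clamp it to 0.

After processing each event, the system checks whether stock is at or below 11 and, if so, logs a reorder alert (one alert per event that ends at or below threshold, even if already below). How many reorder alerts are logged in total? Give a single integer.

Processing events:
Start: stock = 58
  Event 1 (sale 14): sell min(14,58)=14. stock: 58 - 14 = 44. total_sold = 14
  Event 2 (restock 25): 44 + 25 = 69
  Event 3 (sale 14): sell min(14,69)=14. stock: 69 - 14 = 55. total_sold = 28
  Event 4 (restock 5): 55 + 5 = 60
  Event 5 (sale 6): sell min(6,60)=6. stock: 60 - 6 = 54. total_sold = 34
  Event 6 (adjust +2): 54 + 2 = 56
  Event 7 (sale 22): sell min(22,56)=22. stock: 56 - 22 = 34. total_sold = 56
  Event 8 (sale 10): sell min(10,34)=10. stock: 34 - 10 = 24. total_sold = 66
  Event 9 (return 7): 24 + 7 = 31
  Event 10 (adjust +3): 31 + 3 = 34
Final: stock = 34, total_sold = 66

Checking against threshold 11:
  After event 1: stock=44 > 11
  After event 2: stock=69 > 11
  After event 3: stock=55 > 11
  After event 4: stock=60 > 11
  After event 5: stock=54 > 11
  After event 6: stock=56 > 11
  After event 7: stock=34 > 11
  After event 8: stock=24 > 11
  After event 9: stock=31 > 11
  After event 10: stock=34 > 11
Alert events: []. Count = 0

Answer: 0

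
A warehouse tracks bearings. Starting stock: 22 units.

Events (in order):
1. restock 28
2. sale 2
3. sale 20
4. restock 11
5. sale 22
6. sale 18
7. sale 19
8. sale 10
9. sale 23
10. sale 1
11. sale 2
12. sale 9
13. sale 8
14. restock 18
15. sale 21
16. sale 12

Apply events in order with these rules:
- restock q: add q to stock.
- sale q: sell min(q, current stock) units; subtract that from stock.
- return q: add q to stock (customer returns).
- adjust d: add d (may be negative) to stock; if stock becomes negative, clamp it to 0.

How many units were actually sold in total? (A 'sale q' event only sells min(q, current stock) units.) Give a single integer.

Answer: 79

Derivation:
Processing events:
Start: stock = 22
  Event 1 (restock 28): 22 + 28 = 50
  Event 2 (sale 2): sell min(2,50)=2. stock: 50 - 2 = 48. total_sold = 2
  Event 3 (sale 20): sell min(20,48)=20. stock: 48 - 20 = 28. total_sold = 22
  Event 4 (restock 11): 28 + 11 = 39
  Event 5 (sale 22): sell min(22,39)=22. stock: 39 - 22 = 17. total_sold = 44
  Event 6 (sale 18): sell min(18,17)=17. stock: 17 - 17 = 0. total_sold = 61
  Event 7 (sale 19): sell min(19,0)=0. stock: 0 - 0 = 0. total_sold = 61
  Event 8 (sale 10): sell min(10,0)=0. stock: 0 - 0 = 0. total_sold = 61
  Event 9 (sale 23): sell min(23,0)=0. stock: 0 - 0 = 0. total_sold = 61
  Event 10 (sale 1): sell min(1,0)=0. stock: 0 - 0 = 0. total_sold = 61
  Event 11 (sale 2): sell min(2,0)=0. stock: 0 - 0 = 0. total_sold = 61
  Event 12 (sale 9): sell min(9,0)=0. stock: 0 - 0 = 0. total_sold = 61
  Event 13 (sale 8): sell min(8,0)=0. stock: 0 - 0 = 0. total_sold = 61
  Event 14 (restock 18): 0 + 18 = 18
  Event 15 (sale 21): sell min(21,18)=18. stock: 18 - 18 = 0. total_sold = 79
  Event 16 (sale 12): sell min(12,0)=0. stock: 0 - 0 = 0. total_sold = 79
Final: stock = 0, total_sold = 79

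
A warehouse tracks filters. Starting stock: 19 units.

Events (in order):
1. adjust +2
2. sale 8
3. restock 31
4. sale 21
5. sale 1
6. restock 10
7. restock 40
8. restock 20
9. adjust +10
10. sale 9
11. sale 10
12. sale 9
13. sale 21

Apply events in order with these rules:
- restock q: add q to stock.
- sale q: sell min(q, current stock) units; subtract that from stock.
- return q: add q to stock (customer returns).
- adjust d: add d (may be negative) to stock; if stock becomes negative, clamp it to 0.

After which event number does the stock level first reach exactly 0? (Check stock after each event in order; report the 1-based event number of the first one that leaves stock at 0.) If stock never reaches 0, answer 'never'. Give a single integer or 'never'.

Processing events:
Start: stock = 19
  Event 1 (adjust +2): 19 + 2 = 21
  Event 2 (sale 8): sell min(8,21)=8. stock: 21 - 8 = 13. total_sold = 8
  Event 3 (restock 31): 13 + 31 = 44
  Event 4 (sale 21): sell min(21,44)=21. stock: 44 - 21 = 23. total_sold = 29
  Event 5 (sale 1): sell min(1,23)=1. stock: 23 - 1 = 22. total_sold = 30
  Event 6 (restock 10): 22 + 10 = 32
  Event 7 (restock 40): 32 + 40 = 72
  Event 8 (restock 20): 72 + 20 = 92
  Event 9 (adjust +10): 92 + 10 = 102
  Event 10 (sale 9): sell min(9,102)=9. stock: 102 - 9 = 93. total_sold = 39
  Event 11 (sale 10): sell min(10,93)=10. stock: 93 - 10 = 83. total_sold = 49
  Event 12 (sale 9): sell min(9,83)=9. stock: 83 - 9 = 74. total_sold = 58
  Event 13 (sale 21): sell min(21,74)=21. stock: 74 - 21 = 53. total_sold = 79
Final: stock = 53, total_sold = 79

Stock never reaches 0.

Answer: never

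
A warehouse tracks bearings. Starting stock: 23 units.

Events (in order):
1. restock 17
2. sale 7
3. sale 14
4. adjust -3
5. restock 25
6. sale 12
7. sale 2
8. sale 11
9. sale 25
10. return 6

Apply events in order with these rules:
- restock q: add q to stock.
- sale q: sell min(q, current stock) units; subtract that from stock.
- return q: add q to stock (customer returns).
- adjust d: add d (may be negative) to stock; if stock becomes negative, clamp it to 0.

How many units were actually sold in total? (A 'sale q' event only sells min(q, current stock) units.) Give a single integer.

Answer: 62

Derivation:
Processing events:
Start: stock = 23
  Event 1 (restock 17): 23 + 17 = 40
  Event 2 (sale 7): sell min(7,40)=7. stock: 40 - 7 = 33. total_sold = 7
  Event 3 (sale 14): sell min(14,33)=14. stock: 33 - 14 = 19. total_sold = 21
  Event 4 (adjust -3): 19 + -3 = 16
  Event 5 (restock 25): 16 + 25 = 41
  Event 6 (sale 12): sell min(12,41)=12. stock: 41 - 12 = 29. total_sold = 33
  Event 7 (sale 2): sell min(2,29)=2. stock: 29 - 2 = 27. total_sold = 35
  Event 8 (sale 11): sell min(11,27)=11. stock: 27 - 11 = 16. total_sold = 46
  Event 9 (sale 25): sell min(25,16)=16. stock: 16 - 16 = 0. total_sold = 62
  Event 10 (return 6): 0 + 6 = 6
Final: stock = 6, total_sold = 62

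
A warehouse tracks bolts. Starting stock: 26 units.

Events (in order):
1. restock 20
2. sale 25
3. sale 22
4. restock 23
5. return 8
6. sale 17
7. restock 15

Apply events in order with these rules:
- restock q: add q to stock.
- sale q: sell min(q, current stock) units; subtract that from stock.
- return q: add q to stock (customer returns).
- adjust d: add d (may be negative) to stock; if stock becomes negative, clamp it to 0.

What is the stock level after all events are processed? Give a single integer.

Answer: 29

Derivation:
Processing events:
Start: stock = 26
  Event 1 (restock 20): 26 + 20 = 46
  Event 2 (sale 25): sell min(25,46)=25. stock: 46 - 25 = 21. total_sold = 25
  Event 3 (sale 22): sell min(22,21)=21. stock: 21 - 21 = 0. total_sold = 46
  Event 4 (restock 23): 0 + 23 = 23
  Event 5 (return 8): 23 + 8 = 31
  Event 6 (sale 17): sell min(17,31)=17. stock: 31 - 17 = 14. total_sold = 63
  Event 7 (restock 15): 14 + 15 = 29
Final: stock = 29, total_sold = 63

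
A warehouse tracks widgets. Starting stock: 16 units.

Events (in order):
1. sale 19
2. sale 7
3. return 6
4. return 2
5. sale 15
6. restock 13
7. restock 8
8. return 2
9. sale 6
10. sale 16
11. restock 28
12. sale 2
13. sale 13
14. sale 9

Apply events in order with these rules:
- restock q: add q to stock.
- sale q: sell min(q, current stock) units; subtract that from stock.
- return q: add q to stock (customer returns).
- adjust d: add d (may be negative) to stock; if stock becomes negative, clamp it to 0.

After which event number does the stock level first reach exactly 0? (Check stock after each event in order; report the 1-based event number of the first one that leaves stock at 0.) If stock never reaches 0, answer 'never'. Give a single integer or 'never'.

Processing events:
Start: stock = 16
  Event 1 (sale 19): sell min(19,16)=16. stock: 16 - 16 = 0. total_sold = 16
  Event 2 (sale 7): sell min(7,0)=0. stock: 0 - 0 = 0. total_sold = 16
  Event 3 (return 6): 0 + 6 = 6
  Event 4 (return 2): 6 + 2 = 8
  Event 5 (sale 15): sell min(15,8)=8. stock: 8 - 8 = 0. total_sold = 24
  Event 6 (restock 13): 0 + 13 = 13
  Event 7 (restock 8): 13 + 8 = 21
  Event 8 (return 2): 21 + 2 = 23
  Event 9 (sale 6): sell min(6,23)=6. stock: 23 - 6 = 17. total_sold = 30
  Event 10 (sale 16): sell min(16,17)=16. stock: 17 - 16 = 1. total_sold = 46
  Event 11 (restock 28): 1 + 28 = 29
  Event 12 (sale 2): sell min(2,29)=2. stock: 29 - 2 = 27. total_sold = 48
  Event 13 (sale 13): sell min(13,27)=13. stock: 27 - 13 = 14. total_sold = 61
  Event 14 (sale 9): sell min(9,14)=9. stock: 14 - 9 = 5. total_sold = 70
Final: stock = 5, total_sold = 70

First zero at event 1.

Answer: 1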